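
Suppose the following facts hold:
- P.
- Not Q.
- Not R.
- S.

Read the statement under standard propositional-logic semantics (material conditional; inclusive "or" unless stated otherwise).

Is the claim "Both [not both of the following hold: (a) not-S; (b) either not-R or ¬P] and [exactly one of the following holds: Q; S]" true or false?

True.

Formalization: (¬S ↑ (¬R ∨ ¬P)) ∧ (Q ⊕ S)

¬S = ¬T = F
¬R = ¬F = T
¬P = ¬T = F
¬R ∨ ¬P = T ∨ F = T
¬S ↑ (¬R ∨ ¬P) = F ↑ T = T
Q ⊕ S = F ⊕ T = T
(¬S ↑ (¬R ∨ ¬P)) ∧ (Q ⊕ S) = T ∧ T = T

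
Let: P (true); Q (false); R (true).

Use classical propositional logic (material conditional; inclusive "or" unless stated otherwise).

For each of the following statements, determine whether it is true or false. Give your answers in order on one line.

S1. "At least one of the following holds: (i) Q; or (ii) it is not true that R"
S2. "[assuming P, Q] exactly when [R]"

S1 F; S2 F

S1: Parsed as Q ∨ ¬R

¬R = ¬T = F
Q ∨ ¬R = F ∨ F = F
Thus S1 is false.

S2: Parsed as (P → Q) ↔ R

P → Q = T → F = F
(P → Q) ↔ R = F ↔ T = F
Hence S2 is false.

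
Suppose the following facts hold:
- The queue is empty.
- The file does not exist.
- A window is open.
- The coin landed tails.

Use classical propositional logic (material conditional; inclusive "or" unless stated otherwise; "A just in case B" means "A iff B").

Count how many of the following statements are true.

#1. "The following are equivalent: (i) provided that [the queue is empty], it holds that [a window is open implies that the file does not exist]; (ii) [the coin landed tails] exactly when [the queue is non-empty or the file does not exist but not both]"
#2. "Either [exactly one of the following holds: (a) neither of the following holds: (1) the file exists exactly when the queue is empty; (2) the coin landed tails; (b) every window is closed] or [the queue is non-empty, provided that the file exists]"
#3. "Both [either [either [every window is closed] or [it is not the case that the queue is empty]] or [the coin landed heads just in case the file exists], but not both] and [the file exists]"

2

Let P = "the queue is empty" (T), R = "a window is open" (T), Q = "the file exists" (F), S = "the coin landed heads" (F).

#1: Parsed as (P -> (R -> ~Q)) <-> (~S <-> (~P xor ~Q))

~Q = ~F = T
R -> ~Q = T -> T = T
P -> (R -> ~Q) = T -> T = T
~S = ~F = T
~P = ~T = F
~Q = ~F = T
~P xor ~Q = F xor T = T
~S <-> (~P xor ~Q) = T <-> T = T
(P -> (R -> ~Q)) <-> (~S <-> (~P xor ~Q)) = T <-> T = T
Hence #1 is true.

#2: This is (((Q <-> P) nor ~S) xor ~R) | (Q -> ~P).

Q <-> P = F <-> T = F
~S = ~F = T
(Q <-> P) nor ~S = F nor T = F
~R = ~T = F
((Q <-> P) nor ~S) xor ~R = F xor F = F
~P = ~T = F
Q -> ~P = F -> F = T
(((Q <-> P) nor ~S) xor ~R) | (Q -> ~P) = F | T = T
Hence #2 is true.

#3: In symbols: ((~R | ~P) xor (S <-> Q)) & Q

~R = ~T = F
~P = ~T = F
~R | ~P = F | F = F
S <-> Q = F <-> F = T
(~R | ~P) xor (S <-> Q) = F xor T = T
((~R | ~P) xor (S <-> Q)) & Q = T & F = F
Thus #3 is false.

Count: 2.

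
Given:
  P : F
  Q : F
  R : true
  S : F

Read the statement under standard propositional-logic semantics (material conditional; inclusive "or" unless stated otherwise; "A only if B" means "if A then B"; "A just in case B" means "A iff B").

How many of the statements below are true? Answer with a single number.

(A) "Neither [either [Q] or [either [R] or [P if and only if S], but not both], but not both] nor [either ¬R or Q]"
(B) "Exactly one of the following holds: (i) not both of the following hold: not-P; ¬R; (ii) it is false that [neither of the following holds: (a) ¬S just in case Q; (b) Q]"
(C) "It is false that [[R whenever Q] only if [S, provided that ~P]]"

3

(A): This is (Q xor (R xor (P iff S))) nor (not R or Q).

P iff S = False iff False = True
R xor (P iff S) = True xor True = False
Q xor (R xor (P iff S)) = False xor False = False
not R = not True = False
not R or Q = False or False = False
(Q xor (R xor (P iff S))) nor (not R or Q) = False nor False = True
Thus (A) is true.

(B): Parsed as (not P nand not R) xor not ((not S iff Q) nor Q)

not P = not False = True
not R = not True = False
not P nand not R = True nand False = True
not S = not False = True
not S iff Q = True iff False = False
(not S iff Q) nor Q = False nor False = True
not ((not S iff Q) nor Q) = not True = False
(not P nand not R) xor not ((not S iff Q) nor Q) = True xor False = True
Hence (B) is true.

(C): Formalization: not ((Q -> R) -> (not P -> S))

Q -> R = False -> True = True
not P = not False = True
not P -> S = True -> False = False
(Q -> R) -> (not P -> S) = True -> False = False
not ((Q -> R) -> (not P -> S)) = not False = True
Hence (C) is true.

Count: 3.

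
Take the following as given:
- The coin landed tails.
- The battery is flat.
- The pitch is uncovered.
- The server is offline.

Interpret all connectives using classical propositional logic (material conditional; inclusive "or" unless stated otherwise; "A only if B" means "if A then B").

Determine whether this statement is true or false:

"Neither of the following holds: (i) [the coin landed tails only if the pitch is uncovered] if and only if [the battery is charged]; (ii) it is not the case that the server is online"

False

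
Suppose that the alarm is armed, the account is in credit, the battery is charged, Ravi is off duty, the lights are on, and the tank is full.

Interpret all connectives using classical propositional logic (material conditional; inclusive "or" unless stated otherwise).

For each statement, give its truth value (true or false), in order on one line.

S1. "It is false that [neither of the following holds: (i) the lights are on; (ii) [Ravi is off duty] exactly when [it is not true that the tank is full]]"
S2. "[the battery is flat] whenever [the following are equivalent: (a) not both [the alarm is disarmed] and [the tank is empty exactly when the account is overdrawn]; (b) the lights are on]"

Let W = "the lights are on" (True), P = "Ravi is on call" (False), Q = "the tank is full" (True), H = "the alarm is armed" (True), R = "the account is overdrawn" (False), M = "the battery is charged" (True).

S1: In symbols: not (W nor (not P iff not Q))

not P = not False = True
not Q = not True = False
not P iff not Q = True iff False = False
W nor (not P iff not Q) = True nor False = False
not (W nor (not P iff not Q)) = not False = True
So S1 is true.

S2: Parsed as ((not H nand (not Q iff R)) iff W) -> not M

not H = not True = False
not Q = not True = False
not Q iff R = False iff False = True
not H nand (not Q iff R) = False nand True = True
(not H nand (not Q iff R)) iff W = True iff True = True
not M = not True = False
((not H nand (not Q iff R)) iff W) -> not M = True -> False = False
So S2 is false.

S1 True, S2 False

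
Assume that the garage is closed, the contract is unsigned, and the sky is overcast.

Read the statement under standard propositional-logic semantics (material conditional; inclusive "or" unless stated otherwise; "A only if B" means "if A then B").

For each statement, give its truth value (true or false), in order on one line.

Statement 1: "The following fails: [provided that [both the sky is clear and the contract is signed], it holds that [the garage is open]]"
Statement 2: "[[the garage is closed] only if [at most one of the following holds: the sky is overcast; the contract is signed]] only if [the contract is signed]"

Let H = "the sky is overcast" (T), P = "the contract is signed" (F), K = "the garage is closed" (T).

Statement 1: This is ¬((¬H ∧ P) → ¬K).

¬H = ¬T = F
¬H ∧ P = F ∧ F = F
¬K = ¬T = F
(¬H ∧ P) → ¬K = F → F = T
¬((¬H ∧ P) → ¬K) = ¬T = F
So Statement 1 is false.

Statement 2: This is (K → (H ↑ P)) → P.

H ↑ P = T ↑ F = T
K → (H ↑ P) = T → T = T
(K → (H ↑ P)) → P = T → F = F
So Statement 2 is false.

Statement 1 False; Statement 2 False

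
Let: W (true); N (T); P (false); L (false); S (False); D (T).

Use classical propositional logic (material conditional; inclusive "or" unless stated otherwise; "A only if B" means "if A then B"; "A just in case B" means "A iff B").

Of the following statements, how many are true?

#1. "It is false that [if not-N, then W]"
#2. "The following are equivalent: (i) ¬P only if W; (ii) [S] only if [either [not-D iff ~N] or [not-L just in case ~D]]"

#1: In symbols: ¬(¬N → W)

¬N = ¬T = F
¬N → W = F → T = T
¬(¬N → W) = ¬T = F
So #1 is false.

#2: Formalization: (¬P → W) ↔ (S → ((¬D ↔ ¬N) ∨ (¬L ↔ ¬D)))

¬P = ¬F = T
¬P → W = T → T = T
¬D = ¬T = F
¬N = ¬T = F
¬D ↔ ¬N = F ↔ F = T
¬L = ¬F = T
¬D = ¬T = F
¬L ↔ ¬D = T ↔ F = F
(¬D ↔ ¬N) ∨ (¬L ↔ ¬D) = T ∨ F = T
S → ((¬D ↔ ¬N) ∨ (¬L ↔ ¬D)) = F → T = T
(¬P → W) ↔ (S → ((¬D ↔ ¬N) ∨ (¬L ↔ ¬D))) = T ↔ T = T
Hence #2 is true.

True statements: 1.

1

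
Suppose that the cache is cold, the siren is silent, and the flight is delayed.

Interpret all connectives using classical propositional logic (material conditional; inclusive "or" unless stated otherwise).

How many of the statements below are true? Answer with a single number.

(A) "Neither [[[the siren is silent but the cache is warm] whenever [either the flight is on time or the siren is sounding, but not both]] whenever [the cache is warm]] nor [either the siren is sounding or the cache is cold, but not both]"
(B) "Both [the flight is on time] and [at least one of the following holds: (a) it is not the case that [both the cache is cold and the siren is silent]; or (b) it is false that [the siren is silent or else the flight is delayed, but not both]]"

0

Let P = "the cache is warm" (F), R = "the flight is delayed" (T), Q = "the siren is sounding" (F).

(A): Parsed as (P -> ((~R xor Q) -> (~Q & P))) nor (Q xor ~P)

~R = ~T = F
~R xor Q = F xor F = F
~Q = ~F = T
~Q & P = T & F = F
(~R xor Q) -> (~Q & P) = F -> F = T
P -> ((~R xor Q) -> (~Q & P)) = F -> T = T
~P = ~F = T
Q xor ~P = F xor T = T
(P -> ((~R xor Q) -> (~Q & P))) nor (Q xor ~P) = T nor T = F
Hence (A) is false.

(B): This is ~R & (~(~P & ~Q) | ~(~Q xor R)).

~R = ~T = F
~P = ~F = T
~Q = ~F = T
~P & ~Q = T & T = T
~(~P & ~Q) = ~T = F
~Q = ~F = T
~Q xor R = T xor T = F
~(~Q xor R) = ~F = T
~(~P & ~Q) | ~(~Q xor R) = F | T = T
~R & (~(~P & ~Q) | ~(~Q xor R)) = F & T = F
Hence (B) is false.

Count: 0.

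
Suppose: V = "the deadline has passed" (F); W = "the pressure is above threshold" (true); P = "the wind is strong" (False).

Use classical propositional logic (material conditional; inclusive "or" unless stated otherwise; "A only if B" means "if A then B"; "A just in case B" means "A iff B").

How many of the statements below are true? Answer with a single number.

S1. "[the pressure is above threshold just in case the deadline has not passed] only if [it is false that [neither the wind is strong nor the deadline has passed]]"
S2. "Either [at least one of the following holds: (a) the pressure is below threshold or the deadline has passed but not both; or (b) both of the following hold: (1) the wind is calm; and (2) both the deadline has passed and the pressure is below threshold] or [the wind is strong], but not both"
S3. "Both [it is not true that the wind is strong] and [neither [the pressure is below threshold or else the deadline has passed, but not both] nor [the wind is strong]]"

1

S1: Formalization: (W iff not V) -> not (P nor V)

not V = not False = True
W iff not V = True iff True = True
P nor V = False nor False = True
not (P nor V) = not True = False
(W iff not V) -> not (P nor V) = True -> False = False
So S1 is false.

S2: This is ((not W xor V) or (not P and (V and not W))) xor P.

not W = not True = False
not W xor V = False xor False = False
not P = not False = True
not W = not True = False
V and not W = False and False = False
not P and (V and not W) = True and False = False
(not W xor V) or (not P and (V and not W)) = False or False = False
((not W xor V) or (not P and (V and not W))) xor P = False xor False = False
Thus S2 is false.

S3: This is not P and ((not W xor V) nor P).

not P = not False = True
not W = not True = False
not W xor V = False xor False = False
(not W xor V) nor P = False nor False = True
not P and ((not W xor V) nor P) = True and True = True
Hence S3 is true.

Count: 1.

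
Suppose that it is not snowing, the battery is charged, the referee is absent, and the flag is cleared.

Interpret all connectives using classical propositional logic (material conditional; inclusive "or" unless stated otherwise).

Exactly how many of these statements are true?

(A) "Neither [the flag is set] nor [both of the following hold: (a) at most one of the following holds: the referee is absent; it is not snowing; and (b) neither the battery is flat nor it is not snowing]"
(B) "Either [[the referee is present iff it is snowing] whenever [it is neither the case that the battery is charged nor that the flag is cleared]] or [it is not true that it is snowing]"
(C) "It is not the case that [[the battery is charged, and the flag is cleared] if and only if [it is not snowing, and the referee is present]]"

3

Let S = "the flag is set" (False), R = "the referee is present" (False), P = "it is snowing" (False), Q = "the battery is charged" (True).

(A): Formalization: S nor ((not R nand not P) and (not Q nor not P))

not R = not False = True
not P = not False = True
not R nand not P = True nand True = False
not Q = not True = False
not P = not False = True
not Q nor not P = False nor True = False
(not R nand not P) and (not Q nor not P) = False and False = False
S nor ((not R nand not P) and (not Q nor not P)) = False nor False = True
So (A) is true.

(B): Formalization: ((Q nor not S) -> (R iff P)) or not P

not S = not False = True
Q nor not S = True nor True = False
R iff P = False iff False = True
(Q nor not S) -> (R iff P) = False -> True = True
not P = not False = True
((Q nor not S) -> (R iff P)) or not P = True or True = True
Hence (B) is true.

(C): Parsed as not ((Q and not S) iff (not P and R))

not S = not False = True
Q and not S = True and True = True
not P = not False = True
not P and R = True and False = False
(Q and not S) iff (not P and R) = True iff False = False
not ((Q and not S) iff (not P and R)) = not False = True
Thus (C) is true.

Count: 3.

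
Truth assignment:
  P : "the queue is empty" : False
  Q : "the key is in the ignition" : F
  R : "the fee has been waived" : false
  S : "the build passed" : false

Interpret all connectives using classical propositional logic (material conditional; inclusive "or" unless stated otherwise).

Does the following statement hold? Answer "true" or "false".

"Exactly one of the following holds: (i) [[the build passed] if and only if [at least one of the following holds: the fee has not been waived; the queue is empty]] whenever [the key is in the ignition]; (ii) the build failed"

False.

Parsed as (Q → (S ↔ (¬R ∨ P))) ⊕ ¬S

¬R = ¬F = T
¬R ∨ P = T ∨ F = T
S ↔ (¬R ∨ P) = F ↔ T = F
Q → (S ↔ (¬R ∨ P)) = F → F = T
¬S = ¬F = T
(Q → (S ↔ (¬R ∨ P))) ⊕ ¬S = T ⊕ T = F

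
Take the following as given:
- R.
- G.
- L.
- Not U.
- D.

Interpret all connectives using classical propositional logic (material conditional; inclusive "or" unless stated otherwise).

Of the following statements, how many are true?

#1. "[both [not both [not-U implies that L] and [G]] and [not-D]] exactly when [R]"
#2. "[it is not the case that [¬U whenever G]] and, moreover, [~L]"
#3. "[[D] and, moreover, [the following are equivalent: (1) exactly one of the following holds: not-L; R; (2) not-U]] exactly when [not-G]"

0

#1: This is (((not U -> L) nand G) and not D) iff R.

not U = not False = True
not U -> L = True -> True = True
(not U -> L) nand G = True nand True = False
not D = not True = False
((not U -> L) nand G) and not D = False and False = False
(((not U -> L) nand G) and not D) iff R = False iff True = False
Thus #1 is false.

#2: In symbols: not (G -> not U) and not L

not U = not False = True
G -> not U = True -> True = True
not (G -> not U) = not True = False
not L = not True = False
not (G -> not U) and not L = False and False = False
So #2 is false.

#3: Formalization: (D and ((not L xor R) iff not U)) iff not G

not L = not True = False
not L xor R = False xor True = True
not U = not False = True
(not L xor R) iff not U = True iff True = True
D and ((not L xor R) iff not U) = True and True = True
not G = not True = False
(D and ((not L xor R) iff not U)) iff not G = True iff False = False
Thus #3 is false.

0 of the 3 statements are true (none).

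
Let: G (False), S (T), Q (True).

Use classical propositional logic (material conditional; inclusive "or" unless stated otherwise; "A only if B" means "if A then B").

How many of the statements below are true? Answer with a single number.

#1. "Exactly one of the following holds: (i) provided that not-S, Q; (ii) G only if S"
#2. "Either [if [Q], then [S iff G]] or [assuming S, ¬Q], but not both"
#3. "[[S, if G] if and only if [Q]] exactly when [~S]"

0

#1: Formalization: (~S -> Q) xor (G -> S)

~S = ~T = F
~S -> Q = F -> T = T
G -> S = F -> T = T
(~S -> Q) xor (G -> S) = T xor T = F
Thus #1 is false.

#2: Formalization: (Q -> (S <-> G)) xor (S -> ~Q)

S <-> G = T <-> F = F
Q -> (S <-> G) = T -> F = F
~Q = ~T = F
S -> ~Q = T -> F = F
(Q -> (S <-> G)) xor (S -> ~Q) = F xor F = F
Thus #2 is false.

#3: Parsed as ((G -> S) <-> Q) <-> ~S

G -> S = F -> T = T
(G -> S) <-> Q = T <-> T = T
~S = ~T = F
((G -> S) <-> Q) <-> ~S = T <-> F = F
So #3 is false.

Count: 0.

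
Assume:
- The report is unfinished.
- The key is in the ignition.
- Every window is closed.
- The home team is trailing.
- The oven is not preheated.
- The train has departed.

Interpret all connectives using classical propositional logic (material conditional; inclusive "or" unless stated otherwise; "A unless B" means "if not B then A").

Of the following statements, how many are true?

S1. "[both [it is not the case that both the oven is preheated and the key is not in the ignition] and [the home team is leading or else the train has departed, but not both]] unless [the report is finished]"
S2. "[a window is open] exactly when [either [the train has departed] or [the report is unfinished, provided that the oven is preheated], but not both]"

Let L = "the oven is preheated" (False), N = "the key is in the ignition" (True), W = "the home team is leading" (False), H = "the train has departed" (True), D = "the report is finished" (False), V = "a window is open" (False).

S1: Parsed as ((L nand not N) and (W xor H)) or D

not N = not True = False
L nand not N = False nand False = True
W xor H = False xor True = True
(L nand not N) and (W xor H) = True and True = True
((L nand not N) and (W xor H)) or D = True or False = True
So S1 is true.

S2: Formalization: V iff (H xor (L -> not D))

not D = not False = True
L -> not D = False -> True = True
H xor (L -> not D) = True xor True = False
V iff (H xor (L -> not D)) = False iff False = True
Thus S2 is true.

True statements: 2.

2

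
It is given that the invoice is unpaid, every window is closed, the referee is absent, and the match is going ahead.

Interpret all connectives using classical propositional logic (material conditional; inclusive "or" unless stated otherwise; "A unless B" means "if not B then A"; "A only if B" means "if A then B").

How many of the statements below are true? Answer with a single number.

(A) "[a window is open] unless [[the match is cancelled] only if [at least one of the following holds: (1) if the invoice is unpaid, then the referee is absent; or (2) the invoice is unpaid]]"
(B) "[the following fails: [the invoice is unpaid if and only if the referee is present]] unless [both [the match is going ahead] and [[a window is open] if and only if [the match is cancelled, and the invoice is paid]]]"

Let R = "a window is open" (False), M = "the match is cancelled" (False), K = "the invoice is paid" (False), S = "the referee is present" (False).

(A): In symbols: R or (M -> ((not K -> not S) or not K))

not K = not False = True
not S = not False = True
not K -> not S = True -> True = True
not K = not False = True
(not K -> not S) or not K = True or True = True
M -> ((not K -> not S) or not K) = False -> True = True
R or (M -> ((not K -> not S) or not K)) = False or True = True
So (A) is true.

(B): Parsed as not (not K iff S) or (not M and (R iff (M and K)))

not K = not False = True
not K iff S = True iff False = False
not (not K iff S) = not False = True
not M = not False = True
M and K = False and False = False
R iff (M and K) = False iff False = True
not M and (R iff (M and K)) = True and True = True
not (not K iff S) or (not M and (R iff (M and K))) = True or True = True
Thus (B) is true.

2 of the 2 statements are true ((A), (B)).

2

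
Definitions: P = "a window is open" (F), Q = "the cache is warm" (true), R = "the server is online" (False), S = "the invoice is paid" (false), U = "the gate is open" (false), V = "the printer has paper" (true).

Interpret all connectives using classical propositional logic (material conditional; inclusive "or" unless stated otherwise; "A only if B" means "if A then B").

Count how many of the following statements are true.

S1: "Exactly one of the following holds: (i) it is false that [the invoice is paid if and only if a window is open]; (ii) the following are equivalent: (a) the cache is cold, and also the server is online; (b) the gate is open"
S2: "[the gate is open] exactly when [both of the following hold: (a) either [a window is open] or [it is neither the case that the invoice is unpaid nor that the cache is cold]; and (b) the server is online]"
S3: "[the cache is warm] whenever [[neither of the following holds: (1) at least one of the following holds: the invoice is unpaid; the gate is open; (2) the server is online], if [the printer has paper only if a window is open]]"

S1: Formalization: not (S iff P) xor ((not Q and R) iff U)

S iff P = False iff False = True
not (S iff P) = not True = False
not Q = not True = False
not Q and R = False and False = False
(not Q and R) iff U = False iff False = True
not (S iff P) xor ((not Q and R) iff U) = False xor True = True
Hence S1 is true.

S2: In symbols: U iff ((P or (not S nor not Q)) and R)

not S = not False = True
not Q = not True = False
not S nor not Q = True nor False = False
P or (not S nor not Q) = False or False = False
(P or (not S nor not Q)) and R = False and False = False
U iff ((P or (not S nor not Q)) and R) = False iff False = True
Hence S2 is true.

S3: This is ((V -> P) -> ((not S or U) nor R)) -> Q.

V -> P = True -> False = False
not S = not False = True
not S or U = True or False = True
(not S or U) nor R = True nor False = False
(V -> P) -> ((not S or U) nor R) = False -> False = True
((V -> P) -> ((not S or U) nor R)) -> Q = True -> True = True
Hence S3 is true.

3 of the 3 statements are true.

3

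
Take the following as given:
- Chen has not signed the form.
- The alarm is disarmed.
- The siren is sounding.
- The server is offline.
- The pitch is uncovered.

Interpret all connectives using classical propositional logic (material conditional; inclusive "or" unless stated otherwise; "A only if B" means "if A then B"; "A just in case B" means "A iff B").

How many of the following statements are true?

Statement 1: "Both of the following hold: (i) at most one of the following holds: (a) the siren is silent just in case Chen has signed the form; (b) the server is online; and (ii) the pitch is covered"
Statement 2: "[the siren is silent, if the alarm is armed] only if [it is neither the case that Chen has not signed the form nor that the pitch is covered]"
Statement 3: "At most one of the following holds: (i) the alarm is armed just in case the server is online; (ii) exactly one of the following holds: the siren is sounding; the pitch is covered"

Let R = "the siren is sounding" (T), P = "Chen has signed the form" (F), S = "the server is online" (F), U = "the pitch is covered" (F), Q = "the alarm is armed" (F).

Statement 1: Parsed as ((~R <-> P) nand S) & U

~R = ~T = F
~R <-> P = F <-> F = T
(~R <-> P) nand S = T nand F = T
((~R <-> P) nand S) & U = T & F = F
Hence Statement 1 is false.

Statement 2: This is (Q -> ~R) -> (~P nor U).

~R = ~T = F
Q -> ~R = F -> F = T
~P = ~F = T
~P nor U = T nor F = F
(Q -> ~R) -> (~P nor U) = T -> F = F
Hence Statement 2 is false.

Statement 3: Parsed as (Q <-> S) nand (R xor U)

Q <-> S = F <-> F = T
R xor U = T xor F = T
(Q <-> S) nand (R xor U) = T nand T = F
Hence Statement 3 is false.

True statements: 0 (none).

0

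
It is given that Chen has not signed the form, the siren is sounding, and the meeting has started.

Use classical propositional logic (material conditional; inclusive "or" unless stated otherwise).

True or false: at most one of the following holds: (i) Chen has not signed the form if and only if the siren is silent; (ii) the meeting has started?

The statement is true.

Let M = "Chen has signed the form" (F), H = "the siren is sounding" (T), N = "the meeting has started" (T).
In symbols: (¬M ↔ ¬H) ↑ N

¬M = ¬F = T
¬H = ¬T = F
¬M ↔ ¬H = T ↔ F = F
(¬M ↔ ¬H) ↑ N = F ↑ T = T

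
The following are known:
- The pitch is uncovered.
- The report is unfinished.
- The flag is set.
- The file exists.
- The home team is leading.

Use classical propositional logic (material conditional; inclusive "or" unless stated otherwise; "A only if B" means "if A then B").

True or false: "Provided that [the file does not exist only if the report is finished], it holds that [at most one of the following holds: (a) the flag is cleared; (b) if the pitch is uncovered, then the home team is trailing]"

The statement is true.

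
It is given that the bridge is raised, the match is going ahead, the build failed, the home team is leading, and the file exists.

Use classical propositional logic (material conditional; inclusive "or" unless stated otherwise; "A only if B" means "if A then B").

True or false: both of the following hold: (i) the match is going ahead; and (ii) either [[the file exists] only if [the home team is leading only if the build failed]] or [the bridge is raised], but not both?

Let W = "the match is cancelled" (F), Q = "the file exists" (T), K = "the home team is leading" (T), R = "the build passed" (F), V = "the bridge is raised" (T).
Parsed as ~W & ((Q -> (K -> ~R)) xor V)

~W = ~F = T
~R = ~F = T
K -> ~R = T -> T = T
Q -> (K -> ~R) = T -> T = T
(Q -> (K -> ~R)) xor V = T xor T = F
~W & ((Q -> (K -> ~R)) xor V) = T & F = F

False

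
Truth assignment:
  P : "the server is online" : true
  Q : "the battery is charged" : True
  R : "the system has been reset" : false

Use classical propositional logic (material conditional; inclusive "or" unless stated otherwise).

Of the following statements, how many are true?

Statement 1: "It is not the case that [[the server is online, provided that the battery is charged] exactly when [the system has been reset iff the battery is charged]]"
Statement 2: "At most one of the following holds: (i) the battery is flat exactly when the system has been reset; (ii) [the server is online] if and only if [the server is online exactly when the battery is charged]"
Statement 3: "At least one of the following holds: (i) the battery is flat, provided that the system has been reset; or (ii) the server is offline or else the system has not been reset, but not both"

2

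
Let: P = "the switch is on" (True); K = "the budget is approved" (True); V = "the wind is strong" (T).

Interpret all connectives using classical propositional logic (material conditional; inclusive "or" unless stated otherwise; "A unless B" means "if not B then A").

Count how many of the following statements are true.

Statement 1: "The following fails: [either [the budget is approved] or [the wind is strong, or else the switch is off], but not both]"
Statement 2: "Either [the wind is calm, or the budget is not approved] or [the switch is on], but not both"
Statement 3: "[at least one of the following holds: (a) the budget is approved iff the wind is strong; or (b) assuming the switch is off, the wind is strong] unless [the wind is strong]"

3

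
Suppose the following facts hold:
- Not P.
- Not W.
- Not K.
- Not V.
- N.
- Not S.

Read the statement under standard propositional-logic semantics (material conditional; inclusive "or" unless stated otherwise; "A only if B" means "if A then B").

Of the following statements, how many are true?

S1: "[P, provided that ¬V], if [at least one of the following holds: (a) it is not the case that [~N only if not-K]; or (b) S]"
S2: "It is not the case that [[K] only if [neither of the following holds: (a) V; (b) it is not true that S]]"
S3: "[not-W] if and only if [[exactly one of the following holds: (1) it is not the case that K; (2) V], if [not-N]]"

2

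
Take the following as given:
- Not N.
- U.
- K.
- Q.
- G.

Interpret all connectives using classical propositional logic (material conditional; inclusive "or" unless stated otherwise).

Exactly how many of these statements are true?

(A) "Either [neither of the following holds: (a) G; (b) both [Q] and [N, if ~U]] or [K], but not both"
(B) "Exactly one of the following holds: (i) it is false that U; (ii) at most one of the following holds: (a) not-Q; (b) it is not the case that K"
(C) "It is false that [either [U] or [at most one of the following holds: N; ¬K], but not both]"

3

(A): Formalization: (G ↓ (Q ∧ (¬U → N))) ⊕ K

¬U = ¬T = F
¬U → N = F → F = T
Q ∧ (¬U → N) = T ∧ T = T
G ↓ (Q ∧ (¬U → N)) = T ↓ T = F
(G ↓ (Q ∧ (¬U → N))) ⊕ K = F ⊕ T = T
Thus (A) is true.

(B): In symbols: ¬U ⊕ (¬Q ↑ ¬K)

¬U = ¬T = F
¬Q = ¬T = F
¬K = ¬T = F
¬Q ↑ ¬K = F ↑ F = T
¬U ⊕ (¬Q ↑ ¬K) = F ⊕ T = T
Hence (B) is true.

(C): Formalization: ¬(U ⊕ (N ↑ ¬K))

¬K = ¬T = F
N ↑ ¬K = F ↑ F = T
U ⊕ (N ↑ ¬K) = T ⊕ T = F
¬(U ⊕ (N ↑ ¬K)) = ¬F = T
So (C) is true.

Count: 3.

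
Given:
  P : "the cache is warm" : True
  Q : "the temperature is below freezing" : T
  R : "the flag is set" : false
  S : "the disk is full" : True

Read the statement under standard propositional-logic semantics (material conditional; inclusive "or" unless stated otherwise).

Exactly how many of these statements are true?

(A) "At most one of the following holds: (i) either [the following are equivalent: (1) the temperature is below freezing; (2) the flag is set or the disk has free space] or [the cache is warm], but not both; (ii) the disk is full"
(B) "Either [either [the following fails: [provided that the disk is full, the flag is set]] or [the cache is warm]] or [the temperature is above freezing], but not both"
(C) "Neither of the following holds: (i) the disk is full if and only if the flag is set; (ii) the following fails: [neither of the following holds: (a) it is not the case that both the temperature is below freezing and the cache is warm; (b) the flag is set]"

2

(A): Parsed as ((Q iff (R or not S)) xor P) nand S

not S = not True = False
R or not S = False or False = False
Q iff (R or not S) = True iff False = False
(Q iff (R or not S)) xor P = False xor True = True
((Q iff (R or not S)) xor P) nand S = True nand True = False
Hence (A) is false.

(B): In symbols: (not (S -> R) or P) xor not Q

S -> R = True -> False = False
not (S -> R) = not False = True
not (S -> R) or P = True or True = True
not Q = not True = False
(not (S -> R) or P) xor not Q = True xor False = True
So (B) is true.

(C): Parsed as (S iff R) nor not ((Q nand P) nor R)

S iff R = True iff False = False
Q nand P = True nand True = False
(Q nand P) nor R = False nor False = True
not ((Q nand P) nor R) = not True = False
(S iff R) nor not ((Q nand P) nor R) = False nor False = True
Hence (C) is true.

2 of the 3 statements are true ((B), (C)).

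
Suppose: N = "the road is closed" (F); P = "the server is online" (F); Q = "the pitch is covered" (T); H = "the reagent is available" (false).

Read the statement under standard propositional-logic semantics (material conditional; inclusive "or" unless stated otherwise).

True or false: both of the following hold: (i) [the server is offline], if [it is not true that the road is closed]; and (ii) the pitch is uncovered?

False.

In symbols: (not N -> not P) and not Q

not N = not False = True
not P = not False = True
not N -> not P = True -> True = True
not Q = not True = False
(not N -> not P) and not Q = True and False = False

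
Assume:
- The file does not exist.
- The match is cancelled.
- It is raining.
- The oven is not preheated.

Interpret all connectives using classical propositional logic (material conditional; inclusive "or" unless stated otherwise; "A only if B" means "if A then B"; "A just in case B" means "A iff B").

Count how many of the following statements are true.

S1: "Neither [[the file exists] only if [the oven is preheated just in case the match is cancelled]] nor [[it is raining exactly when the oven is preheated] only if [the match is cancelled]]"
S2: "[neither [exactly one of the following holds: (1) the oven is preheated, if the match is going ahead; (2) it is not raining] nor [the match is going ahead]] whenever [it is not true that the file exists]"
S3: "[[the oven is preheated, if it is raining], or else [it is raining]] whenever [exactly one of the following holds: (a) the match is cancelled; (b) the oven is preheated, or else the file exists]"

Let H = "the file exists" (F), L = "the oven is preheated" (F), G = "the match is cancelled" (T), V = "it is raining" (T).

S1: This is (H → (L ↔ G)) ↓ ((V ↔ L) → G).

L ↔ G = F ↔ T = F
H → (L ↔ G) = F → F = T
V ↔ L = T ↔ F = F
(V ↔ L) → G = F → T = T
(H → (L ↔ G)) ↓ ((V ↔ L) → G) = T ↓ T = F
Thus S1 is false.

S2: Parsed as ¬H → (((¬G → L) ⊕ ¬V) ↓ ¬G)

¬H = ¬F = T
¬G = ¬T = F
¬G → L = F → F = T
¬V = ¬T = F
(¬G → L) ⊕ ¬V = T ⊕ F = T
¬G = ¬T = F
((¬G → L) ⊕ ¬V) ↓ ¬G = T ↓ F = F
¬H → (((¬G → L) ⊕ ¬V) ↓ ¬G) = T → F = F
Hence S2 is false.

S3: This is (G ⊕ (L ∨ H)) → ((V → L) ∨ V).

L ∨ H = F ∨ F = F
G ⊕ (L ∨ H) = T ⊕ F = T
V → L = T → F = F
(V → L) ∨ V = F ∨ T = T
(G ⊕ (L ∨ H)) → ((V → L) ∨ V) = T → T = T
So S3 is true.

1 of the 3 statements is true.

1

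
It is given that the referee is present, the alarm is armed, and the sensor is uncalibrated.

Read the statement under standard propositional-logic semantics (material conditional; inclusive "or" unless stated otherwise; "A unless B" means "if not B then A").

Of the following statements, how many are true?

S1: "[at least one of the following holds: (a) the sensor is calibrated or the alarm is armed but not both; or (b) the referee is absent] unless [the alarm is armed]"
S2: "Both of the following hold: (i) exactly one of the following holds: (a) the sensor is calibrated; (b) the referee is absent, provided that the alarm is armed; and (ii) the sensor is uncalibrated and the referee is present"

Let M = "the sensor is calibrated" (F), K = "the alarm is armed" (T), S = "the referee is present" (T).

S1: This is ((M xor K) | ~S) | K.

M xor K = F xor T = T
~S = ~T = F
(M xor K) | ~S = T | F = T
((M xor K) | ~S) | K = T | T = T
Thus S1 is true.

S2: Formalization: (M xor (K -> ~S)) & (~M & S)

~S = ~T = F
K -> ~S = T -> F = F
M xor (K -> ~S) = F xor F = F
~M = ~F = T
~M & S = T & T = T
(M xor (K -> ~S)) & (~M & S) = F & T = F
Hence S2 is false.

Count: 1.

1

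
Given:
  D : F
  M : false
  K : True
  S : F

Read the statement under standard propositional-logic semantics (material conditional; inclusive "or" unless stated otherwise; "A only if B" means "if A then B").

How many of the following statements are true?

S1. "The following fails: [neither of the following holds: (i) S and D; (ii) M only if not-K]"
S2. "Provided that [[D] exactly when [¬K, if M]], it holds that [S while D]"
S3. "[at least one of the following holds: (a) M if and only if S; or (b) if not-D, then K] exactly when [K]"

S1: In symbols: not ((S and D) nor (M -> not K))

S and D = False and False = False
not K = not True = False
M -> not K = False -> False = True
(S and D) nor (M -> not K) = False nor True = False
not ((S and D) nor (M -> not K)) = not False = True
Hence S1 is true.

S2: This is (D iff (M -> not K)) -> (S and D).

not K = not True = False
M -> not K = False -> False = True
D iff (M -> not K) = False iff True = False
S and D = False and False = False
(D iff (M -> not K)) -> (S and D) = False -> False = True
So S2 is true.

S3: Formalization: ((M iff S) or (not D -> K)) iff K

M iff S = False iff False = True
not D = not False = True
not D -> K = True -> True = True
(M iff S) or (not D -> K) = True or True = True
((M iff S) or (not D -> K)) iff K = True iff True = True
Hence S3 is true.

True statements: 3 (S1, S2, S3).

3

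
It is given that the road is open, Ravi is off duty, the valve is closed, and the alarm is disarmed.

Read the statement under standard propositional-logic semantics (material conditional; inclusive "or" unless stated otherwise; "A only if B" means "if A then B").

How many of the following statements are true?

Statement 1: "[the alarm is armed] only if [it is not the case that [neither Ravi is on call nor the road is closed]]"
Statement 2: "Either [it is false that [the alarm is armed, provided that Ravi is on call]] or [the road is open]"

Let S = "the alarm is armed" (F), Q = "Ravi is on call" (F), P = "the road is closed" (F).

Statement 1: This is S → ¬(Q ↓ P).

Q ↓ P = F ↓ F = T
¬(Q ↓ P) = ¬T = F
S → ¬(Q ↓ P) = F → F = T
So Statement 1 is true.

Statement 2: Formalization: ¬(Q → S) ∨ ¬P

Q → S = F → F = T
¬(Q → S) = ¬T = F
¬P = ¬F = T
¬(Q → S) ∨ ¬P = F ∨ T = T
So Statement 2 is true.

True statements: 2.

2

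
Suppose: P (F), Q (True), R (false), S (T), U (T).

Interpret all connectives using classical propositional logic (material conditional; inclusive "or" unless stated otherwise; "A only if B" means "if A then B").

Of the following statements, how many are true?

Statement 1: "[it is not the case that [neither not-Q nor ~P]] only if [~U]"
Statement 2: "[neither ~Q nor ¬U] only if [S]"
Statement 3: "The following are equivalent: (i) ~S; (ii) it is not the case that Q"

2

Statement 1: Parsed as ¬(¬Q ↓ ¬P) → ¬U

¬Q = ¬T = F
¬P = ¬F = T
¬Q ↓ ¬P = F ↓ T = F
¬(¬Q ↓ ¬P) = ¬F = T
¬U = ¬T = F
¬(¬Q ↓ ¬P) → ¬U = T → F = F
Thus Statement 1 is false.

Statement 2: Parsed as (¬Q ↓ ¬U) → S

¬Q = ¬T = F
¬U = ¬T = F
¬Q ↓ ¬U = F ↓ F = T
(¬Q ↓ ¬U) → S = T → T = T
Hence Statement 2 is true.

Statement 3: Formalization: ¬S ↔ ¬Q

¬S = ¬T = F
¬Q = ¬T = F
¬S ↔ ¬Q = F ↔ F = T
So Statement 3 is true.

2 of the 3 statements are true.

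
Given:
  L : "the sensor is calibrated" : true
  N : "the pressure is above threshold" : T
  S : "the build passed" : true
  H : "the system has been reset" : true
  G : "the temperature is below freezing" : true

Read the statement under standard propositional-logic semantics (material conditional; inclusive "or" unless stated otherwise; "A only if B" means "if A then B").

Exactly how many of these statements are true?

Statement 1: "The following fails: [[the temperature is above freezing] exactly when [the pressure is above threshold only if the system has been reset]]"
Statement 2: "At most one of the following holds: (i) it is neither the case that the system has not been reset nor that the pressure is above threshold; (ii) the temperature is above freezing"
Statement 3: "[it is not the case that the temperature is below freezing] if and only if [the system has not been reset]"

Statement 1: This is ~(~G <-> (N -> H)).

~G = ~T = F
N -> H = T -> T = T
~G <-> (N -> H) = F <-> T = F
~(~G <-> (N -> H)) = ~F = T
Thus Statement 1 is true.

Statement 2: Parsed as (~H nor N) nand ~G

~H = ~T = F
~H nor N = F nor T = F
~G = ~T = F
(~H nor N) nand ~G = F nand F = T
So Statement 2 is true.

Statement 3: Formalization: ~G <-> ~H

~G = ~T = F
~H = ~T = F
~G <-> ~H = F <-> F = T
Thus Statement 3 is true.

3 of the 3 statements are true.

3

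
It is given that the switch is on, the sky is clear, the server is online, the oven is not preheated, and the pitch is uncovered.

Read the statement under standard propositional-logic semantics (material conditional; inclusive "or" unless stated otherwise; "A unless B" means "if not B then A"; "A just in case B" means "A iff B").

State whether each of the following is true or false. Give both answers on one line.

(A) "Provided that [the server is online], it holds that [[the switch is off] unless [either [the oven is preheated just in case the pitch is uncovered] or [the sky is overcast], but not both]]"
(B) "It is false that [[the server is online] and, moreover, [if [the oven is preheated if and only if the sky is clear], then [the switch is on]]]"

Let R = "the server is online" (T), P = "the switch is on" (T), S = "the oven is preheated" (F), U = "the pitch is covered" (F), Q = "the sky is overcast" (F).

(A): This is R → (¬P ∨ ((S ↔ ¬U) ⊕ Q)).

¬P = ¬T = F
¬U = ¬F = T
S ↔ ¬U = F ↔ T = F
(S ↔ ¬U) ⊕ Q = F ⊕ F = F
¬P ∨ ((S ↔ ¬U) ⊕ Q) = F ∨ F = F
R → (¬P ∨ ((S ↔ ¬U) ⊕ Q)) = T → F = F
Thus (A) is false.

(B): In symbols: ¬(R ∧ ((S ↔ ¬Q) → P))

¬Q = ¬F = T
S ↔ ¬Q = F ↔ T = F
(S ↔ ¬Q) → P = F → T = T
R ∧ ((S ↔ ¬Q) → P) = T ∧ T = T
¬(R ∧ ((S ↔ ¬Q) → P)) = ¬T = F
So (B) is false.

(A) false; (B) false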